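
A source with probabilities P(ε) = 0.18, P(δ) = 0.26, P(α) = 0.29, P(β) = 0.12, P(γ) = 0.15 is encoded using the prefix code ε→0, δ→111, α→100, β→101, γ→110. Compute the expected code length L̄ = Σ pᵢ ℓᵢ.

2.64 bits/symbol

L̄ = Σ pᵢ·ℓᵢ = 0.18·1 + 0.26·3 + 0.29·3 + 0.12·3 + 0.15·3 = 2.64 bits/symbol.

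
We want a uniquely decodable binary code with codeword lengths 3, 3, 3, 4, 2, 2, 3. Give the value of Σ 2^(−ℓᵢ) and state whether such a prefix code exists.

1.0625; no

With common denominator 2^4 = 16: Σ 2^(−ℓᵢ) = 2/16 + 2/16 + 2/16 + 1/16 + 4/16 + 4/16 + 2/16 = 17/16 = 1.0625.
Kraft's inequality requires Σ ≤ 1; here Σ = 1.0625 > 1, so no such prefix code exists.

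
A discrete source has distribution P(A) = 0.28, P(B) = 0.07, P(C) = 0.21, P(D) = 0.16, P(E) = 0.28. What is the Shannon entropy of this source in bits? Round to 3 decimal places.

H = −Σ pᵢ log₂ pᵢ.
−0.28·log₂(0.28) = 0.5142
−0.07·log₂(0.07) = 0.2686
−0.21·log₂(0.21) = 0.4728
−0.16·log₂(0.16) = 0.4230
−0.28·log₂(0.28) = 0.5142
Sum ≈ 2.1928 → 2.193 bits.

2.193 bits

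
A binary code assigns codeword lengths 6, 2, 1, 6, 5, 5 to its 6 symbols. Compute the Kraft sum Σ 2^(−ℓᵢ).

With common denominator 2^6 = 64: Σ 2^(−ℓᵢ) = 1/64 + 16/64 + 32/64 + 1/64 + 2/64 + 2/64 = 54/64 = 0.84375.

0.84375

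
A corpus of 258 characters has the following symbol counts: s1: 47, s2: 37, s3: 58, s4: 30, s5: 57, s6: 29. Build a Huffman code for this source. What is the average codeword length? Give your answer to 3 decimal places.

Probabilities are the counts divided by 258.
Repeatedly combine the two least-probable nodes; the expected code length is the sum of the merged weights.
merge 29/258 + 5/43 → 59/258
merge 37/258 + 47/258 → 14/43
merge 19/86 + 29/129 → 115/258
merge 59/258 + 14/43 → 143/258
merge 115/258 + 143/258 → 1
L = 59/258 + 14/43 + 115/258 + 143/258 + 1 = 659/258 ≈ 2.554 bits/symbol.

2.554 bits/symbol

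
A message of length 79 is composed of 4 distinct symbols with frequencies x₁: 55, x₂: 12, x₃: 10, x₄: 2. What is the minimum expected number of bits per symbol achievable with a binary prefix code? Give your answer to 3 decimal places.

1.456 bits/symbol

Probabilities are the counts divided by 79.
Repeatedly combine the two least-probable nodes; the expected code length is the sum of the merged weights.
merge 2/79 + 10/79 → 12/79
merge 12/79 + 12/79 → 24/79
merge 24/79 + 55/79 → 1
L = 12/79 + 24/79 + 1 = 115/79 ≈ 1.456 bits/symbol.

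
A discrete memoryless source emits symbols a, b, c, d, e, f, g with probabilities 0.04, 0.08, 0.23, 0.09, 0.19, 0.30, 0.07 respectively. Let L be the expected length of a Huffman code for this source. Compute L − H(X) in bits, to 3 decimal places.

0.038 bits

Entropy H = −Σ p log₂ p ≈ 2.5225 bits.
Huffman merges: 1/25+7/100→11/100; 2/25+9/100→17/100; 11/100+17/100→7/25; 19/100+23/100→21/50; 7/25+3/10→29/50; 21/50+29/50→1. L = 64/25 ≈ 2.5600.
L − H = 2.5600 − 2.5225 = 0.038 bits.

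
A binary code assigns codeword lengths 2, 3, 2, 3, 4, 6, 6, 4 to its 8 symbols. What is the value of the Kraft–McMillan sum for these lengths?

0.90625

With common denominator 2^6 = 64: Σ 2^(−ℓᵢ) = 16/64 + 8/64 + 16/64 + 8/64 + 4/64 + 1/64 + 1/64 + 4/64 = 58/64 = 0.90625.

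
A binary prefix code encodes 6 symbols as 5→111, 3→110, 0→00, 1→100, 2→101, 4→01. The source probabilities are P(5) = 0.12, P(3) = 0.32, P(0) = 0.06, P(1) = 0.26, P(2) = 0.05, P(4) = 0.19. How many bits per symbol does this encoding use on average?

2.75 bits/symbol

L̄ = Σ pᵢ·ℓᵢ = 0.12·3 + 0.32·3 + 0.06·2 + 0.26·3 + 0.05·3 + 0.19·2 = 2.75 bits/symbol.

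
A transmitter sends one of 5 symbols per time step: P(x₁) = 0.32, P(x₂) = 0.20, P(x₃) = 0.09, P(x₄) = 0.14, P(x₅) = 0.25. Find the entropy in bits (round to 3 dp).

H = −Σ pᵢ log₂ pᵢ.
−0.32·log₂(0.32) = 0.5260
−0.20·log₂(0.20) = 0.4644
−0.09·log₂(0.09) = 0.3127
−0.14·log₂(0.14) = 0.3971
−0.25·log₂(0.25) = 0.5000
Sum ≈ 2.2002 → 2.200 bits.

2.200 bits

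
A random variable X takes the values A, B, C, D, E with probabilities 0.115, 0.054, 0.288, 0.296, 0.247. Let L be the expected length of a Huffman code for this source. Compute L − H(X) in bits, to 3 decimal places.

Entropy H = −Σ p log₂ p ≈ 2.1216 bits.
Huffman merges: 27/500+23/200→169/1000; 169/1000+247/1000→52/125; 36/125+37/125→73/125; 52/125+73/125→1. L = 2169/1000 ≈ 2.1690.
L − H = 2.1690 − 2.1216 = 0.047 bits.

0.047 bits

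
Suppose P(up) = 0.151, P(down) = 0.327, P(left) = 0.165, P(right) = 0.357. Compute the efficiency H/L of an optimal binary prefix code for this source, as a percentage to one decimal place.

96.9%

Entropy H = −Σ p log₂ p ≈ 1.8986 bits.
Huffman merges: 151/1000+33/200→79/250; 79/250+327/1000→643/1000; 357/1000+643/1000→1. L = 1959/1000 ≈ 1.9590.
Efficiency = H/L = 1.8986/1.9590 = 96.9%.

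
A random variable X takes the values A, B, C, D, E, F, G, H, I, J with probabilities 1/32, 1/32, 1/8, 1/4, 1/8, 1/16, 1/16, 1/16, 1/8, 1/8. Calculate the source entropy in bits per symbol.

Each probability is a power of 1/2, so log₂(1/p) is an integer.
H = Σ p·log₂(1/p) = 1/32·5 + 1/32·5 + 1/8·3 + 1/4·2 + 1/8·3 + 1/16·4 + 1/16·4 + 1/16·4 + 1/8·3 + 1/8·3 = 3.0625 bits.

3.0625 bits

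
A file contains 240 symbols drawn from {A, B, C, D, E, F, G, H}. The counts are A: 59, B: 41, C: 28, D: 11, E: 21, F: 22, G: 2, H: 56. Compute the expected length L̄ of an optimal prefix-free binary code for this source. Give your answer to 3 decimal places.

Probabilities are the counts divided by 240.
Repeatedly combine the two least-probable nodes; the expected code length is the sum of the merged weights.
merge 1/120 + 11/240 → 13/240
merge 13/240 + 7/80 → 17/120
merge 11/120 + 7/60 → 5/24
merge 17/120 + 41/240 → 5/16
merge 5/24 + 7/30 → 53/120
merge 59/240 + 5/16 → 67/120
merge 53/120 + 67/120 → 1
L = 13/240 + 17/120 + 5/24 + 5/16 + 53/120 + 67/120 + 1 = 163/60 ≈ 2.717 bits/symbol.

2.717 bits/symbol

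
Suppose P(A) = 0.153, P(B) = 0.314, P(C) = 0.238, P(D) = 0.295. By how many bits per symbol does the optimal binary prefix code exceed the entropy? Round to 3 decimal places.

Entropy H = −Σ p log₂ p ≈ 1.9516 bits.
Huffman merges: 153/1000+119/500→391/1000; 59/200+157/500→609/1000; 391/1000+609/1000→1. L = 2 ≈ 2.0000.
L − H = 2.0000 − 1.9516 = 0.048 bits.

0.048 bits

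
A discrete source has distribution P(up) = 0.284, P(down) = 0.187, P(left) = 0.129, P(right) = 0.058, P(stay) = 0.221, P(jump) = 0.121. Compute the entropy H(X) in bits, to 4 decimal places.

H = −Σ pᵢ log₂ pᵢ.
−0.284·log₂(0.284) = 0.5158
−0.187·log₂(0.187) = 0.4523
−0.129·log₂(0.129) = 0.3811
−0.058·log₂(0.058) = 0.2383
−0.221·log₂(0.221) = 0.4813
−0.121·log₂(0.121) = 0.3687
Sum ≈ 2.4375 → 2.4375 bits.

2.4375 bits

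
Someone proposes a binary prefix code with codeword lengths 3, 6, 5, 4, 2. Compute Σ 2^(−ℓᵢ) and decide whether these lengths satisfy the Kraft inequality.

0.484375; yes

With common denominator 2^6 = 64: Σ 2^(−ℓᵢ) = 8/64 + 1/64 + 2/64 + 4/64 + 16/64 = 31/64 = 0.484375.
Kraft's inequality requires Σ ≤ 1; here Σ = 0.484375 ≤ 1, so such a prefix code exists.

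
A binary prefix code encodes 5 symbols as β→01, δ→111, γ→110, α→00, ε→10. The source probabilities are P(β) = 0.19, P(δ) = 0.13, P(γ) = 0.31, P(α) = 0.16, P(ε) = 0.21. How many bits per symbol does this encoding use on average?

2.44 bits/symbol

L̄ = Σ pᵢ·ℓᵢ = 0.19·2 + 0.13·3 + 0.31·3 + 0.16·2 + 0.21·2 = 2.44 bits/symbol.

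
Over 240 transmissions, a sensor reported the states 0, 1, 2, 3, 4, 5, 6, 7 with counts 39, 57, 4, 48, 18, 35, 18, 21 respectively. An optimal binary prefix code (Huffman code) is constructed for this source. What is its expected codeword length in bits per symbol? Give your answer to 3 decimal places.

Probabilities are the counts divided by 240.
Repeatedly combine the two least-probable nodes; the expected code length is the sum of the merged weights.
merge 1/60 + 3/40 → 11/120
merge 3/40 + 7/80 → 13/80
merge 11/120 + 7/48 → 19/80
merge 13/80 + 13/80 → 13/40
merge 1/5 + 19/80 → 7/16
merge 19/80 + 13/40 → 9/16
merge 7/16 + 9/16 → 1
L = 11/120 + 13/80 + 19/80 + 13/40 + 7/16 + 9/16 + 1 = 169/60 ≈ 2.817 bits/symbol.

2.817 bits/symbol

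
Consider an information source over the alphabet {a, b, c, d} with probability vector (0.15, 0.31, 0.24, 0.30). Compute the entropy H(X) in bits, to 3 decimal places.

H = −Σ pᵢ log₂ pᵢ.
−0.15·log₂(0.15) = 0.4105
−0.31·log₂(0.31) = 0.5238
−0.24·log₂(0.24) = 0.4941
−0.30·log₂(0.30) = 0.5211
Sum ≈ 1.9496 → 1.950 bits.

1.950 bits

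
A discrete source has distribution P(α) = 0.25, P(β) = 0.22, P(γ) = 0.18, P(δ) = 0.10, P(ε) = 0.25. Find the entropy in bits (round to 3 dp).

2.258 bits

H = −Σ pᵢ log₂ pᵢ.
−0.25·log₂(0.25) = 0.5000
−0.22·log₂(0.22) = 0.4806
−0.18·log₂(0.18) = 0.4453
−0.10·log₂(0.10) = 0.3322
−0.25·log₂(0.25) = 0.5000
Sum ≈ 2.2581 → 2.258 bits.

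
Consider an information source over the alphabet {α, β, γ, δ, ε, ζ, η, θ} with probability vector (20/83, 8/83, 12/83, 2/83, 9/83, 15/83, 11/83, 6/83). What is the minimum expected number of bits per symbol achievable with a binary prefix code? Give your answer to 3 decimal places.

2.855 bits/symbol

Repeatedly combine the two least-probable nodes; the expected code length is the sum of the merged weights.
merge 2/83 + 6/83 → 8/83
merge 8/83 + 8/83 → 16/83
merge 9/83 + 11/83 → 20/83
merge 12/83 + 15/83 → 27/83
merge 16/83 + 20/83 → 36/83
merge 20/83 + 27/83 → 47/83
merge 36/83 + 47/83 → 1
L = 8/83 + 16/83 + 20/83 + 27/83 + 36/83 + 47/83 + 1 = 237/83 ≈ 2.855 bits/symbol.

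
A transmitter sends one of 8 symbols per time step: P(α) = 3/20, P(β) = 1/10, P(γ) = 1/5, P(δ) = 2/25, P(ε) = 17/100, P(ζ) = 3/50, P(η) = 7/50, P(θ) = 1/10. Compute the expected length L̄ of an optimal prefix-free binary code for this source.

2.94 bits/symbol

Repeatedly combine the two least-probable nodes; the expected code length is the sum of the merged weights.
merge 3/50 + 2/25 → 7/50
merge 1/10 + 1/10 → 1/5
merge 7/50 + 7/50 → 7/25
merge 3/20 + 17/100 → 8/25
merge 1/5 + 1/5 → 2/5
merge 7/25 + 8/25 → 3/5
merge 2/5 + 3/5 → 1
L = 7/50 + 1/5 + 7/25 + 8/25 + 2/5 + 3/5 + 1 = 147/50 = 2.94 bits/symbol.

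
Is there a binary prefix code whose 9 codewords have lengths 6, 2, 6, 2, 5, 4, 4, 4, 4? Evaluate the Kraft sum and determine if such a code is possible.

With common denominator 2^6 = 64: Σ 2^(−ℓᵢ) = 1/64 + 16/64 + 1/64 + 16/64 + 2/64 + 4/64 + 4/64 + 4/64 + 4/64 = 52/64 = 0.8125.
Kraft's inequality requires Σ ≤ 1; here Σ = 0.8125 ≤ 1, so such a prefix code exists.

0.8125; yes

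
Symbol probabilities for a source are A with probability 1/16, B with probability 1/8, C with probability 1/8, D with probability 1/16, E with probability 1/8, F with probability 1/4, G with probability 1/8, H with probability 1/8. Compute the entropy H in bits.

2.875 bits

Each probability is a power of 1/2, so log₂(1/p) is an integer.
H = Σ p·log₂(1/p) = 1/16·4 + 1/8·3 + 1/8·3 + 1/16·4 + 1/8·3 + 1/4·2 + 1/8·3 + 1/8·3 = 2.875 bits.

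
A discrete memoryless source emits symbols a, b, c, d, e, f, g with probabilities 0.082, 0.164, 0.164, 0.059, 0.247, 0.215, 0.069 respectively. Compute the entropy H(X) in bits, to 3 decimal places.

H = −Σ pᵢ log₂ pᵢ.
−0.082·log₂(0.082) = 0.2959
−0.164·log₂(0.164) = 0.4278
−0.164·log₂(0.164) = 0.4278
−0.059·log₂(0.059) = 0.2409
−0.247·log₂(0.247) = 0.4983
−0.215·log₂(0.215) = 0.4768
−0.069·log₂(0.069) = 0.2662
Sum ≈ 2.6335 → 2.634 bits.

2.634 bits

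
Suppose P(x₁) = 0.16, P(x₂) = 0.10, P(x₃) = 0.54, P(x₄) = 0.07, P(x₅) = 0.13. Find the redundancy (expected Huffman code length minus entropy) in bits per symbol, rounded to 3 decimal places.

Entropy H = −Σ p log₂ p ≈ 1.8865 bits.
Huffman merges: 7/100+1/10→17/100; 13/100+4/25→29/100; 17/100+29/100→23/50; 23/50+27/50→1. L = 48/25 ≈ 1.9200.
L − H = 1.9200 − 1.8865 = 0.034 bits.

0.034 bits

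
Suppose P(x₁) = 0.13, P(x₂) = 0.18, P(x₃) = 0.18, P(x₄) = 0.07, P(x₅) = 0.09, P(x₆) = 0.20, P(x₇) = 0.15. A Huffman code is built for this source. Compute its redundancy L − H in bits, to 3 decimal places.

Entropy H = −Σ p log₂ p ≈ 2.7294 bits.
Huffman merges: 7/100+9/100→4/25; 13/100+3/20→7/25; 4/25+9/50→17/50; 9/50+1/5→19/50; 7/25+17/50→31/50; 19/50+31/50→1. L = 139/50 ≈ 2.7800.
L − H = 2.7800 − 2.7294 = 0.051 bits.

0.051 bits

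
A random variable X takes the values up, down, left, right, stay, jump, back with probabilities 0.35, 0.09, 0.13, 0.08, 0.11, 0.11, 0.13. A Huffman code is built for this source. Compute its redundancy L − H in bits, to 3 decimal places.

Entropy H = −Σ p log₂ p ≈ 2.6001 bits.
Huffman merges: 2/25+9/100→17/100; 11/100+11/100→11/50; 13/100+13/100→13/50; 17/100+11/50→39/100; 13/50+7/20→61/100; 39/100+61/100→1. L = 53/20 ≈ 2.6500.
L − H = 2.6500 − 2.6001 = 0.050 bits.

0.050 bits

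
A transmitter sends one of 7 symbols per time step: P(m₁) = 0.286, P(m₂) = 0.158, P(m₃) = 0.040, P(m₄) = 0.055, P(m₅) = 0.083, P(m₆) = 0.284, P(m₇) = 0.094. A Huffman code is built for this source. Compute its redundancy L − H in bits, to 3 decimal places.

Entropy H = −Σ p log₂ p ≈ 2.4874 bits.
Huffman merges: 1/25+11/200→19/200; 83/1000+47/500→177/1000; 19/200+79/500→253/1000; 177/1000+253/1000→43/100; 71/250+143/500→57/100; 43/100+57/100→1. L = 101/40 ≈ 2.5250.
L − H = 2.5250 − 2.4874 = 0.038 bits.

0.038 bits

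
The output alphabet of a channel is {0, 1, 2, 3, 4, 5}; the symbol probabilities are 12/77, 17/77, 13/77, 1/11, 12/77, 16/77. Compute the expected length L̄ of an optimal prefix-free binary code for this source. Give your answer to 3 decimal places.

Repeatedly combine the two least-probable nodes; the expected code length is the sum of the merged weights.
merge 1/11 + 12/77 → 19/77
merge 12/77 + 13/77 → 25/77
merge 16/77 + 17/77 → 3/7
merge 19/77 + 25/77 → 4/7
merge 3/7 + 4/7 → 1
L = 19/77 + 25/77 + 3/7 + 4/7 + 1 = 18/7 ≈ 2.571 bits/symbol.

2.571 bits/symbol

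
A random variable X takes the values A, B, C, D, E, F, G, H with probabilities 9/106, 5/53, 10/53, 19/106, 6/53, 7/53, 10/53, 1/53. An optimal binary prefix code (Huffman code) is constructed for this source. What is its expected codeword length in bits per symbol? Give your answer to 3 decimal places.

Repeatedly combine the two least-probable nodes; the expected code length is the sum of the merged weights.
merge 1/53 + 9/106 → 11/106
merge 5/53 + 11/106 → 21/106
merge 6/53 + 7/53 → 13/53
merge 19/106 + 10/53 → 39/106
merge 10/53 + 21/106 → 41/106
merge 13/53 + 39/106 → 65/106
merge 41/106 + 65/106 → 1
L = 11/106 + 21/106 + 13/53 + 39/106 + 41/106 + 65/106 + 1 = 309/106 ≈ 2.915 bits/symbol.

2.915 bits/symbol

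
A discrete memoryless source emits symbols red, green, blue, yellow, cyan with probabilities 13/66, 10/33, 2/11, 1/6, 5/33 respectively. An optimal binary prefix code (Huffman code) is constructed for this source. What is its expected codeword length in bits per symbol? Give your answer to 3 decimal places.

Repeatedly combine the two least-probable nodes; the expected code length is the sum of the merged weights.
merge 5/33 + 1/6 → 7/22
merge 2/11 + 13/66 → 25/66
merge 10/33 + 7/22 → 41/66
merge 25/66 + 41/66 → 1
L = 7/22 + 25/66 + 41/66 + 1 = 51/22 ≈ 2.318 bits/symbol.

2.318 bits/symbol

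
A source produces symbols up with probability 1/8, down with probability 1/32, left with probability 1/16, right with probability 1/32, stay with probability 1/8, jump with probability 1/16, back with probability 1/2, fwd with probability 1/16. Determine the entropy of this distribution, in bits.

2.3125 bits

Each probability is a power of 1/2, so log₂(1/p) is an integer.
H = Σ p·log₂(1/p) = 1/8·3 + 1/32·5 + 1/16·4 + 1/32·5 + 1/8·3 + 1/16·4 + 1/2·1 + 1/16·4 = 2.3125 bits.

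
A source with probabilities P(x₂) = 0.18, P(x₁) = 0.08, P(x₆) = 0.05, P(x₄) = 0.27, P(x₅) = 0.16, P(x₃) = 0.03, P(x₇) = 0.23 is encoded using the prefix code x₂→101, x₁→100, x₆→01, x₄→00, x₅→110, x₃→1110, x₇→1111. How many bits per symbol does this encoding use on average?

L̄ = Σ pᵢ·ℓᵢ = 0.18·3 + 0.08·3 + 0.05·2 + 0.27·2 + 0.16·3 + 0.03·4 + 0.23·4 = 2.94 bits/symbol.

2.94 bits/symbol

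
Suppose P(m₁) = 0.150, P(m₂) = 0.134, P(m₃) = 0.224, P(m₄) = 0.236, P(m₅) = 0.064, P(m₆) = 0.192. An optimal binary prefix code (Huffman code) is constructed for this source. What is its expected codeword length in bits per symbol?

2.54 bits/symbol

Repeatedly combine the two least-probable nodes; the expected code length is the sum of the merged weights.
merge 8/125 + 67/500 → 99/500
merge 3/20 + 24/125 → 171/500
merge 99/500 + 28/125 → 211/500
merge 59/250 + 171/500 → 289/500
merge 211/500 + 289/500 → 1
L = 99/500 + 171/500 + 211/500 + 289/500 + 1 = 127/50 = 2.54 bits/symbol.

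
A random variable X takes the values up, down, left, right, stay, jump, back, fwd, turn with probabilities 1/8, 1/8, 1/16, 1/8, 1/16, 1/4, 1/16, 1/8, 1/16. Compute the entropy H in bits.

3 bits

Each probability is a power of 1/2, so log₂(1/p) is an integer.
H = Σ p·log₂(1/p) = 1/8·3 + 1/8·3 + 1/16·4 + 1/8·3 + 1/16·4 + 1/4·2 + 1/16·4 + 1/8·3 + 1/16·4 = 3 bits.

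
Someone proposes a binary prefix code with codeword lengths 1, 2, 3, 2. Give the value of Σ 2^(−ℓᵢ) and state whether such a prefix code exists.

With common denominator 2^3 = 8: Σ 2^(−ℓᵢ) = 4/8 + 2/8 + 1/8 + 2/8 = 9/8 = 1.125.
Kraft's inequality requires Σ ≤ 1; here Σ = 1.125 > 1, so no such prefix code exists.

1.125; no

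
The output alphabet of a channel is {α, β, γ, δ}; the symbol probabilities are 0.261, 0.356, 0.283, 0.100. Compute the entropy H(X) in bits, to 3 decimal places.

1.884 bits

H = −Σ pᵢ log₂ pᵢ.
−0.261·log₂(0.261) = 0.5058
−0.356·log₂(0.356) = 0.5305
−0.283·log₂(0.283) = 0.5154
−0.100·log₂(0.100) = 0.3322
Sum ≈ 1.8838 → 1.884 bits.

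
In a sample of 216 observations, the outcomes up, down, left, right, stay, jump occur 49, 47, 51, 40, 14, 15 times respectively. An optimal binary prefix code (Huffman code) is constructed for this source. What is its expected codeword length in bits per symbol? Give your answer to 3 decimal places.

Probabilities are the counts divided by 216.
Repeatedly combine the two least-probable nodes; the expected code length is the sum of the merged weights.
merge 7/108 + 5/72 → 29/216
merge 29/216 + 5/27 → 23/72
merge 47/216 + 49/216 → 4/9
merge 17/72 + 23/72 → 5/9
merge 4/9 + 5/9 → 1
L = 29/216 + 23/72 + 4/9 + 5/9 + 1 = 265/108 ≈ 2.454 bits/symbol.

2.454 bits/symbol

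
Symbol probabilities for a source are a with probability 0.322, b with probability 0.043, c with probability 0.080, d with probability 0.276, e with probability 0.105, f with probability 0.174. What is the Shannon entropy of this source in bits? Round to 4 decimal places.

2.3061 bits

H = −Σ pᵢ log₂ pᵢ.
−0.322·log₂(0.322) = 0.5264
−0.043·log₂(0.043) = 0.1952
−0.080·log₂(0.080) = 0.2915
−0.276·log₂(0.276) = 0.5126
−0.105·log₂(0.105) = 0.3414
−0.174·log₂(0.174) = 0.4390
Sum ≈ 2.3061 → 2.3061 bits.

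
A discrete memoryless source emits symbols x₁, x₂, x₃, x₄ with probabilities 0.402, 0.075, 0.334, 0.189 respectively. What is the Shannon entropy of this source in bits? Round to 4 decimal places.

1.7915 bits

H = −Σ pᵢ log₂ pᵢ.
−0.402·log₂(0.402) = 0.5285
−0.075·log₂(0.075) = 0.2803
−0.334·log₂(0.334) = 0.5284
−0.189·log₂(0.189) = 0.4543
Sum ≈ 1.7915 → 1.7915 bits.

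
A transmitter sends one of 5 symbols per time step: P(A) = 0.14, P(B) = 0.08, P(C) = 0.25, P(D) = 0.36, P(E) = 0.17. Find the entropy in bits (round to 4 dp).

H = −Σ pᵢ log₂ pᵢ.
−0.14·log₂(0.14) = 0.3971
−0.08·log₂(0.08) = 0.2915
−0.25·log₂(0.25) = 0.5000
−0.36·log₂(0.36) = 0.5306
−0.17·log₂(0.17) = 0.4346
Sum ≈ 2.1538 → 2.1538 bits.

2.1538 bits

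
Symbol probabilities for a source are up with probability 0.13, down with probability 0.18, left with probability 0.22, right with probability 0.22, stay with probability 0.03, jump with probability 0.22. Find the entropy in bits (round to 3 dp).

H = −Σ pᵢ log₂ pᵢ.
−0.13·log₂(0.13) = 0.3826
−0.18·log₂(0.18) = 0.4453
−0.22·log₂(0.22) = 0.4806
−0.22·log₂(0.22) = 0.4806
−0.03·log₂(0.03) = 0.1518
−0.22·log₂(0.22) = 0.4806
Sum ≈ 2.4214 → 2.421 bits.

2.421 bits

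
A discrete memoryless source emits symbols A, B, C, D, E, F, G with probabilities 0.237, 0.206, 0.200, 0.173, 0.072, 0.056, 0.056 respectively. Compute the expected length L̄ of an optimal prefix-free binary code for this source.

Repeatedly combine the two least-probable nodes; the expected code length is the sum of the merged weights.
merge 7/125 + 7/125 → 14/125
merge 9/125 + 14/125 → 23/125
merge 173/1000 + 23/125 → 357/1000
merge 1/5 + 103/500 → 203/500
merge 237/1000 + 357/1000 → 297/500
merge 203/500 + 297/500 → 1
L = 14/125 + 23/125 + 357/1000 + 203/500 + 297/500 + 1 = 2653/1000 = 2.653 bits/symbol.

2.653 bits/symbol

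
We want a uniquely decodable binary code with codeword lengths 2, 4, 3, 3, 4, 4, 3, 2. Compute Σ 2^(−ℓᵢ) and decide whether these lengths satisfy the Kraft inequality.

With common denominator 2^4 = 16: Σ 2^(−ℓᵢ) = 4/16 + 1/16 + 2/16 + 2/16 + 1/16 + 1/16 + 2/16 + 4/16 = 17/16 = 1.0625.
Kraft's inequality requires Σ ≤ 1; here Σ = 1.0625 > 1, so no such prefix code exists.

1.0625; no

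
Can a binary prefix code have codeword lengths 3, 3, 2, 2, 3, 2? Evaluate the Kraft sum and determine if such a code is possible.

1.125; no

With common denominator 2^3 = 8: Σ 2^(−ℓᵢ) = 1/8 + 1/8 + 2/8 + 2/8 + 1/8 + 2/8 = 9/8 = 1.125.
Kraft's inequality requires Σ ≤ 1; here Σ = 1.125 > 1, so no such prefix code exists.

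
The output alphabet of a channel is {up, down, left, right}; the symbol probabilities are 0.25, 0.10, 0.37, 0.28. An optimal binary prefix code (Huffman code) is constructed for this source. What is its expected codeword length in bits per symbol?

Repeatedly combine the two least-probable nodes; the expected code length is the sum of the merged weights.
merge 1/10 + 1/4 → 7/20
merge 7/25 + 7/20 → 63/100
merge 37/100 + 63/100 → 1
L = 7/20 + 63/100 + 1 = 99/50 = 1.98 bits/symbol.

1.98 bits/symbol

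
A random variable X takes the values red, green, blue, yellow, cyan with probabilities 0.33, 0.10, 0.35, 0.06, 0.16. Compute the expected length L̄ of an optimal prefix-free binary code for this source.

2.13 bits/symbol

Repeatedly combine the two least-probable nodes; the expected code length is the sum of the merged weights.
merge 3/50 + 1/10 → 4/25
merge 4/25 + 4/25 → 8/25
merge 8/25 + 33/100 → 13/20
merge 7/20 + 13/20 → 1
L = 4/25 + 8/25 + 13/20 + 1 = 213/100 = 2.13 bits/symbol.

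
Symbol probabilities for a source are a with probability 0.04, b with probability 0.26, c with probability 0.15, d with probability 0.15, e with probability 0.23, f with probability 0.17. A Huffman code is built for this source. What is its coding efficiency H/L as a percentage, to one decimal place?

Entropy H = −Σ p log₂ p ≈ 2.4344 bits.
Huffman merges: 1/25+3/20→19/100; 3/20+17/100→8/25; 19/100+23/100→21/50; 13/50+8/25→29/50; 21/50+29/50→1. L = 251/100 ≈ 2.5100.
Efficiency = H/L = 2.4344/2.5100 = 97.0%.

97.0%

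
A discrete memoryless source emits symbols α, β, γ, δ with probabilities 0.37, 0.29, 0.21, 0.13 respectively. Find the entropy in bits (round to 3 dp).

H = −Σ pᵢ log₂ pᵢ.
−0.37·log₂(0.37) = 0.5307
−0.29·log₂(0.29) = 0.5179
−0.21·log₂(0.21) = 0.4728
−0.13·log₂(0.13) = 0.3826
Sum ≈ 1.9041 → 1.904 bits.

1.904 bits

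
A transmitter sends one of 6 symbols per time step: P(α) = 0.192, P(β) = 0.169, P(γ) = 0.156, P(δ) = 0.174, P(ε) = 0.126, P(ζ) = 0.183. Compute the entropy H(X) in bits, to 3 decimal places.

2.573 bits

H = −Σ pᵢ log₂ pᵢ.
−0.192·log₂(0.192) = 0.4571
−0.169·log₂(0.169) = 0.4335
−0.156·log₂(0.156) = 0.4181
−0.174·log₂(0.174) = 0.4390
−0.126·log₂(0.126) = 0.3766
−0.183·log₂(0.183) = 0.4484
Sum ≈ 2.5726 → 2.573 bits.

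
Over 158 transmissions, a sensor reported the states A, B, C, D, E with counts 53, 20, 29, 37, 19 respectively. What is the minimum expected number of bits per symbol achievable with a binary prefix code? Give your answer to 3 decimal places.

2.247 bits/symbol

Probabilities are the counts divided by 158.
Repeatedly combine the two least-probable nodes; the expected code length is the sum of the merged weights.
merge 19/158 + 10/79 → 39/158
merge 29/158 + 37/158 → 33/79
merge 39/158 + 53/158 → 46/79
merge 33/79 + 46/79 → 1
L = 39/158 + 33/79 + 46/79 + 1 = 355/158 ≈ 2.247 bits/symbol.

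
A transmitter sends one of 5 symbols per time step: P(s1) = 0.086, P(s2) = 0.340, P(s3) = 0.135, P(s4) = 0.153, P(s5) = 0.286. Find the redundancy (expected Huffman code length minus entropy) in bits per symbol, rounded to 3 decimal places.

0.067 bits

Entropy H = −Σ p log₂ p ≈ 2.1545 bits.
Huffman merges: 43/500+27/200→221/1000; 153/1000+221/1000→187/500; 143/500+17/50→313/500; 187/500+313/500→1. L = 2221/1000 ≈ 2.2210.
L − H = 2.2210 − 2.1545 = 0.067 bits.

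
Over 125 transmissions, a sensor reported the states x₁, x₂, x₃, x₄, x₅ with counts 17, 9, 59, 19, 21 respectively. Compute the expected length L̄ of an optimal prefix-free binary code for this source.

2.056 bits/symbol

Probabilities are the counts divided by 125.
Repeatedly combine the two least-probable nodes; the expected code length is the sum of the merged weights.
merge 9/125 + 17/125 → 26/125
merge 19/125 + 21/125 → 8/25
merge 26/125 + 8/25 → 66/125
merge 59/125 + 66/125 → 1
L = 26/125 + 8/25 + 66/125 + 1 = 257/125 = 2.056 bits/symbol.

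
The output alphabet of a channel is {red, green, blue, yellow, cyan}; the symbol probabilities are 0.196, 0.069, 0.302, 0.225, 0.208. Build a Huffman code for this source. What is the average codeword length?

2.265 bits/symbol

Repeatedly combine the two least-probable nodes; the expected code length is the sum of the merged weights.
merge 69/1000 + 49/250 → 53/200
merge 26/125 + 9/40 → 433/1000
merge 53/200 + 151/500 → 567/1000
merge 433/1000 + 567/1000 → 1
L = 53/200 + 433/1000 + 567/1000 + 1 = 453/200 = 2.265 bits/symbol.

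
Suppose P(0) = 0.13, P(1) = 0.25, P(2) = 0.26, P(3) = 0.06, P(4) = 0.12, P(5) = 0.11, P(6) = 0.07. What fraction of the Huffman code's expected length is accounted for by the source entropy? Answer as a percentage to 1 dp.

99.9%

Entropy H = −Σ p log₂ p ≈ 2.6174 bits.
Huffman merges: 3/50+7/100→13/100; 11/100+3/25→23/100; 13/100+13/100→13/50; 23/100+1/4→12/25; 13/50+13/50→13/25; 12/25+13/25→1. L = 131/50 ≈ 2.6200.
Efficiency = H/L = 2.6174/2.6200 = 99.9%.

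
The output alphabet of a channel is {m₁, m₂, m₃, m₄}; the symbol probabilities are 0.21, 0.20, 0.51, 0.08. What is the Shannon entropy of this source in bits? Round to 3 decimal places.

H = −Σ pᵢ log₂ pᵢ.
−0.21·log₂(0.21) = 0.4728
−0.20·log₂(0.20) = 0.4644
−0.51·log₂(0.51) = 0.4954
−0.08·log₂(0.08) = 0.2915
Sum ≈ 1.7241 → 1.724 bits.

1.724 bits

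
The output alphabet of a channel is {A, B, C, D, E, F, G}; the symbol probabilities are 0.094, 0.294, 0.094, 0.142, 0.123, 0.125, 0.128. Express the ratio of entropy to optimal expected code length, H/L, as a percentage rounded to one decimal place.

Entropy H = −Σ p log₂ p ≈ 2.6869 bits.
Huffman merges: 47/500+47/500→47/250; 123/1000+1/8→31/125; 16/125+71/500→27/100; 47/250+31/125→109/250; 27/100+147/500→141/250; 109/250+141/250→1. L = 1353/500 ≈ 2.7060.
Efficiency = H/L = 2.6869/2.7060 = 99.3%.

99.3%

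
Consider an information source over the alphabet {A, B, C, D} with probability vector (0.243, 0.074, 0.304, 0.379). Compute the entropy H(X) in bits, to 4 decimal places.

H = −Σ pᵢ log₂ pᵢ.
−0.243·log₂(0.243) = 0.4960
−0.074·log₂(0.074) = 0.2780
−0.304·log₂(0.304) = 0.5222
−0.379·log₂(0.379) = 0.5305
Sum ≈ 1.8267 → 1.8267 bits.

1.8267 bits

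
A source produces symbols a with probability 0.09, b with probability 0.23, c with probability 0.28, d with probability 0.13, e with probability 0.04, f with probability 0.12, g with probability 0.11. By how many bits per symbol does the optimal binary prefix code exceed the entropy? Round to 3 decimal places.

Entropy H = −Σ p log₂ p ≈ 2.6003 bits.
Huffman merges: 1/25+9/100→13/100; 11/100+3/25→23/100; 13/100+13/100→13/50; 23/100+23/100→23/50; 13/50+7/25→27/50; 23/50+27/50→1. L = 131/50 ≈ 2.6200.
L − H = 2.6200 − 2.6003 = 0.020 bits.

0.020 bits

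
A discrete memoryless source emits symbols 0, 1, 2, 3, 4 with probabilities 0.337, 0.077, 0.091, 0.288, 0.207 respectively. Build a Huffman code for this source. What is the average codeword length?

Repeatedly combine the two least-probable nodes; the expected code length is the sum of the merged weights.
merge 77/1000 + 91/1000 → 21/125
merge 21/125 + 207/1000 → 3/8
merge 36/125 + 337/1000 → 5/8
merge 3/8 + 5/8 → 1
L = 21/125 + 3/8 + 5/8 + 1 = 271/125 = 2.168 bits/symbol.

2.168 bits/symbol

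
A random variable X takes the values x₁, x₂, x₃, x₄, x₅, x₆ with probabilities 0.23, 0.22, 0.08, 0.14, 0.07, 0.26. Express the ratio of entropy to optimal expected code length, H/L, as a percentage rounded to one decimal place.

Entropy H = −Σ p log₂ p ≈ 2.4307 bits.
Huffman merges: 7/100+2/25→3/20; 7/50+3/20→29/100; 11/50+23/100→9/20; 13/50+29/100→11/20; 9/20+11/20→1. L = 61/25 ≈ 2.4400.
Efficiency = H/L = 2.4307/2.4400 = 99.6%.

99.6%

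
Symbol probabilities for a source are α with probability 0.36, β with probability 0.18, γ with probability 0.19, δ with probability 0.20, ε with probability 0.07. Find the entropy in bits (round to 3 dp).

H = −Σ pᵢ log₂ pᵢ.
−0.36·log₂(0.36) = 0.5306
−0.18·log₂(0.18) = 0.4453
−0.19·log₂(0.19) = 0.4552
−0.20·log₂(0.20) = 0.4644
−0.07·log₂(0.07) = 0.2686
Sum ≈ 2.1641 → 2.164 bits.

2.164 bits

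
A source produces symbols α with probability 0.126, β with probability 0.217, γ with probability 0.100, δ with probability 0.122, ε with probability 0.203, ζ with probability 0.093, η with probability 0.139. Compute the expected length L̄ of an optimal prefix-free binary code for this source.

Repeatedly combine the two least-probable nodes; the expected code length is the sum of the merged weights.
merge 93/1000 + 1/10 → 193/1000
merge 61/500 + 63/500 → 31/125
merge 139/1000 + 193/1000 → 83/250
merge 203/1000 + 217/1000 → 21/50
merge 31/125 + 83/250 → 29/50
merge 21/50 + 29/50 → 1
L = 193/1000 + 31/125 + 83/250 + 21/50 + 29/50 + 1 = 2773/1000 = 2.773 bits/symbol.

2.773 bits/symbol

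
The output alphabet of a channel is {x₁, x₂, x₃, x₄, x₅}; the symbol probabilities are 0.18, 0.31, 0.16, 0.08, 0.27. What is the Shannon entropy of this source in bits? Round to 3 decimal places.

2.194 bits

H = −Σ pᵢ log₂ pᵢ.
−0.18·log₂(0.18) = 0.4453
−0.31·log₂(0.31) = 0.5238
−0.16·log₂(0.16) = 0.4230
−0.08·log₂(0.08) = 0.2915
−0.27·log₂(0.27) = 0.5100
Sum ≈ 2.1936 → 2.194 bits.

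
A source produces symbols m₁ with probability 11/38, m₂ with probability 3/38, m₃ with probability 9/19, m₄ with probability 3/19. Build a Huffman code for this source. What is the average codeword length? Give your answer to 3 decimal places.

1.763 bits/symbol

Repeatedly combine the two least-probable nodes; the expected code length is the sum of the merged weights.
merge 3/38 + 3/19 → 9/38
merge 9/38 + 11/38 → 10/19
merge 9/19 + 10/19 → 1
L = 9/38 + 10/19 + 1 = 67/38 ≈ 1.763 bits/symbol.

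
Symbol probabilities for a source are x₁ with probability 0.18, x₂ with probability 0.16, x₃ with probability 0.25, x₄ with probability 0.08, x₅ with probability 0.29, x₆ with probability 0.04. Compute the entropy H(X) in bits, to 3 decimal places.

2.363 bits

H = −Σ pᵢ log₂ pᵢ.
−0.18·log₂(0.18) = 0.4453
−0.16·log₂(0.16) = 0.4230
−0.25·log₂(0.25) = 0.5000
−0.08·log₂(0.08) = 0.2915
−0.29·log₂(0.29) = 0.5179
−0.04·log₂(0.04) = 0.1858
Sum ≈ 2.3635 → 2.363 bits.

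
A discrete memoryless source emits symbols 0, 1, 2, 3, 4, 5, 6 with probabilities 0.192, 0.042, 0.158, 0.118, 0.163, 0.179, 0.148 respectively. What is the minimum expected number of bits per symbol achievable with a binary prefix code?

Repeatedly combine the two least-probable nodes; the expected code length is the sum of the merged weights.
merge 21/500 + 59/500 → 4/25
merge 37/250 + 79/500 → 153/500
merge 4/25 + 163/1000 → 323/1000
merge 179/1000 + 24/125 → 371/1000
merge 153/500 + 323/1000 → 629/1000
merge 371/1000 + 629/1000 → 1
L = 4/25 + 153/500 + 323/1000 + 371/1000 + 629/1000 + 1 = 2789/1000 = 2.789 bits/symbol.

2.789 bits/symbol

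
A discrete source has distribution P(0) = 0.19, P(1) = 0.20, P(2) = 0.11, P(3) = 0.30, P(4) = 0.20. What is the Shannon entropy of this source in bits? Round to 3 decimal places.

H = −Σ pᵢ log₂ pᵢ.
−0.19·log₂(0.19) = 0.4552
−0.20·log₂(0.20) = 0.4644
−0.11·log₂(0.11) = 0.3503
−0.30·log₂(0.30) = 0.5211
−0.20·log₂(0.20) = 0.4644
Sum ≈ 2.2554 → 2.255 bits.

2.255 bits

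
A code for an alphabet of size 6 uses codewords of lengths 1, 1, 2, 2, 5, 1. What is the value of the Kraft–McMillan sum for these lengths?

With common denominator 2^5 = 32: Σ 2^(−ℓᵢ) = 16/32 + 16/32 + 8/32 + 8/32 + 1/32 + 16/32 = 65/32 = 2.03125.

2.03125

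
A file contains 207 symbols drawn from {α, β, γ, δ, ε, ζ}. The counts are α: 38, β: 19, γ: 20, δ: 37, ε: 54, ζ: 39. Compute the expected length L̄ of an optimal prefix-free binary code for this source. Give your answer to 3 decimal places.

2.551 bits/symbol

Probabilities are the counts divided by 207.
Repeatedly combine the two least-probable nodes; the expected code length is the sum of the merged weights.
merge 19/207 + 20/207 → 13/69
merge 37/207 + 38/207 → 25/69
merge 13/69 + 13/69 → 26/69
merge 6/23 + 25/69 → 43/69
merge 26/69 + 43/69 → 1
L = 13/69 + 25/69 + 26/69 + 43/69 + 1 = 176/69 ≈ 2.551 bits/symbol.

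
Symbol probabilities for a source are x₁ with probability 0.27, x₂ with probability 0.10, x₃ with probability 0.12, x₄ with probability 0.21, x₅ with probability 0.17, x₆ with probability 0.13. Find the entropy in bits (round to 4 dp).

H = −Σ pᵢ log₂ pᵢ.
−0.27·log₂(0.27) = 0.5100
−0.10·log₂(0.10) = 0.3322
−0.12·log₂(0.12) = 0.3671
−0.21·log₂(0.21) = 0.4728
−0.17·log₂(0.17) = 0.4346
−0.13·log₂(0.13) = 0.3826
Sum ≈ 2.4993 → 2.4993 bits.

2.4993 bits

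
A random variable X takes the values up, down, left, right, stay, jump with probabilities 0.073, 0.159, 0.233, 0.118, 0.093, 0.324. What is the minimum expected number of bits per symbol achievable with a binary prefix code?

2.443 bits/symbol

Repeatedly combine the two least-probable nodes; the expected code length is the sum of the merged weights.
merge 73/1000 + 93/1000 → 83/500
merge 59/500 + 159/1000 → 277/1000
merge 83/500 + 233/1000 → 399/1000
merge 277/1000 + 81/250 → 601/1000
merge 399/1000 + 601/1000 → 1
L = 83/500 + 277/1000 + 399/1000 + 601/1000 + 1 = 2443/1000 = 2.443 bits/symbol.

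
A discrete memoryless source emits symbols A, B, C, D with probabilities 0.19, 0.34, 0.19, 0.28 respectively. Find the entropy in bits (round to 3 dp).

H = −Σ pᵢ log₂ pᵢ.
−0.19·log₂(0.19) = 0.4552
−0.34·log₂(0.34) = 0.5292
−0.19·log₂(0.19) = 0.4552
−0.28·log₂(0.28) = 0.5142
Sum ≈ 1.9538 → 1.954 bits.

1.954 bits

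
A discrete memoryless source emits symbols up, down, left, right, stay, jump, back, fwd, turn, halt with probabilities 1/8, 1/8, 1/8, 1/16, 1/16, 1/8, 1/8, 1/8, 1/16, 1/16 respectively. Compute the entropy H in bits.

Each probability is a power of 1/2, so log₂(1/p) is an integer.
H = Σ p·log₂(1/p) = 1/8·3 + 1/8·3 + 1/8·3 + 1/16·4 + 1/16·4 + 1/8·3 + 1/8·3 + 1/8·3 + 1/16·4 + 1/16·4 = 3.25 bits.

3.25 bits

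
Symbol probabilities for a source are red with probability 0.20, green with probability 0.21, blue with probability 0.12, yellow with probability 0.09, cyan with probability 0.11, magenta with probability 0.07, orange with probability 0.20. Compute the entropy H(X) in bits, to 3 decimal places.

H = −Σ pᵢ log₂ pᵢ.
−0.20·log₂(0.20) = 0.4644
−0.21·log₂(0.21) = 0.4728
−0.12·log₂(0.12) = 0.3671
−0.09·log₂(0.09) = 0.3127
−0.11·log₂(0.11) = 0.3503
−0.07·log₂(0.07) = 0.2686
−0.20·log₂(0.20) = 0.4644
Sum ≈ 2.7002 → 2.700 bits.

2.700 bits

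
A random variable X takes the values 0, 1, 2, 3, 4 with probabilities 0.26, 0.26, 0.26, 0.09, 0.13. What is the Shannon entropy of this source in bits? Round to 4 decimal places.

2.2112 bits

H = −Σ pᵢ log₂ pᵢ.
−0.26·log₂(0.26) = 0.5053
−0.26·log₂(0.26) = 0.5053
−0.26·log₂(0.26) = 0.5053
−0.09·log₂(0.09) = 0.3127
−0.13·log₂(0.13) = 0.3826
Sum ≈ 2.2112 → 2.2112 bits.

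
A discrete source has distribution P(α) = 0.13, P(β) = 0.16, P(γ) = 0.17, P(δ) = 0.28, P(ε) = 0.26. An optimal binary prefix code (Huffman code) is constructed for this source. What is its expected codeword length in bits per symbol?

Repeatedly combine the two least-probable nodes; the expected code length is the sum of the merged weights.
merge 13/100 + 4/25 → 29/100
merge 17/100 + 13/50 → 43/100
merge 7/25 + 29/100 → 57/100
merge 43/100 + 57/100 → 1
L = 29/100 + 43/100 + 57/100 + 1 = 229/100 = 2.29 bits/symbol.

2.29 bits/symbol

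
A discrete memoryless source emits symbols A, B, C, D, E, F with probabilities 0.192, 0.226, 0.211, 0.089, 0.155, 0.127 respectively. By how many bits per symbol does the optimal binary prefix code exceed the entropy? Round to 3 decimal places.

0.042 bits

Entropy H = −Σ p log₂ p ≈ 2.5213 bits.
Huffman merges: 89/1000+127/1000→27/125; 31/200+24/125→347/1000; 211/1000+27/125→427/1000; 113/500+347/1000→573/1000; 427/1000+573/1000→1. L = 2563/1000 ≈ 2.5630.
L − H = 2.5630 − 2.5213 = 0.042 bits.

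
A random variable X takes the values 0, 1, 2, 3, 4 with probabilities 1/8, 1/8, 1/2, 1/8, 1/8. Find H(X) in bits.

2 bits

Each probability is a power of 1/2, so log₂(1/p) is an integer.
H = Σ p·log₂(1/p) = 1/8·3 + 1/8·3 + 1/2·1 + 1/8·3 + 1/8·3 = 2 bits.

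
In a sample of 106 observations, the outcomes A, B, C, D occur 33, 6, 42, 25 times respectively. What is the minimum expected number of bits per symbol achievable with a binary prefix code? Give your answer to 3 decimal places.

1.896 bits/symbol

Probabilities are the counts divided by 106.
Repeatedly combine the two least-probable nodes; the expected code length is the sum of the merged weights.
merge 3/53 + 25/106 → 31/106
merge 31/106 + 33/106 → 32/53
merge 21/53 + 32/53 → 1
L = 31/106 + 32/53 + 1 = 201/106 ≈ 1.896 bits/symbol.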